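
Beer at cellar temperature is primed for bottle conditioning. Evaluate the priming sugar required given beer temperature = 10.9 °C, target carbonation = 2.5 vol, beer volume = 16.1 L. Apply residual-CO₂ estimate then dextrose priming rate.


residual = 14.695·(0.01821 + 0.09011·e^(−0.04·T));  sugar = (target − residual)·4.0·V
residual = 14.695·(0.01821 + 0.09011·e^(−0.04·10.9)) = 1.1238
sugar = (2.5 − 1.1238)·4.0·16.1

88.6256 g


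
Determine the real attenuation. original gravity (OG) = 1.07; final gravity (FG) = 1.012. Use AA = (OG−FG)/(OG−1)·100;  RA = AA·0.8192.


AA = (1.07 − 1.012)/(1.07 − 1)·100 = 82.8571
RA = 82.8571·0.8192

67.8766 %


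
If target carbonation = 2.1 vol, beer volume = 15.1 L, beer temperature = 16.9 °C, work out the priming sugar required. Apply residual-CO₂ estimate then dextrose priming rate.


residual = 14.695·(0.01821 + 0.09011·e^(−0.04·T));  sugar = (target − residual)·4.0·V
residual = 14.695·(0.01821 + 0.09011·e^(−0.04·16.9)) = 0.9411
sugar = (2.1 − 0.9411)·4.0·15.1

69.9958 g


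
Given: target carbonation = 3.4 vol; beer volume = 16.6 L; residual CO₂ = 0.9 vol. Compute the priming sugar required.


sugar = (target − residual)·4.0·V
sugar = (3.4 − 0.9)·4.0·16.6

166.0000 g


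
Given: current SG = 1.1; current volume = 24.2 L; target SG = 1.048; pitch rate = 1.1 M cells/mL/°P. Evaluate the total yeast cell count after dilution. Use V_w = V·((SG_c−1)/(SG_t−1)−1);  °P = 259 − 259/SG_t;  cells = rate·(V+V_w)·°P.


V_w = 24.2·((1.1−1)/(1.048−1)−1) = 26.2167
V_final = 24.2 + 26.2167 = 50.4167
°P = 259 − 259/1.048 = 11.8626
cells = 1.1·50.4167·11.8626

657.8798 billion cells


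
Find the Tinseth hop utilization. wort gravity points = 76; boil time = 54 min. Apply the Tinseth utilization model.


U = 1.65·0.000125^(GP/1000) · (1 − e^(−0.04·t))/4.15
bigness = 1.65·0.000125^(76/1000) = 0.8334
boil_factor = (1 − e^(−0.04·54))/4.15 = 0.2132
U = 0.8334 · 0.2132

0.1777


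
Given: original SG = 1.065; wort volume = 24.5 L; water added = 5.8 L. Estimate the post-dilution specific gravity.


SG_new = 1 + (SG_old − 1)·V_old/(V_old + V_water)
pts = (1.065 − 1)·1000·24.5/(24.5 + 5.8) = 52.5578
SG_new = 1 + 52.5578/1000

1.0526


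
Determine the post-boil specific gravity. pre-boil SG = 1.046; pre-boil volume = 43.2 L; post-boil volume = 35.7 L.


SG_post = 1 + (SG_pre − 1)·V_pre/V_post
pts_pre = (1.046 − 1)·1000 = 46.0000
pts_post = 46.0000·43.2/35.7 = 55.6639
SG_post = 1 + 55.6639/1000

1.0557


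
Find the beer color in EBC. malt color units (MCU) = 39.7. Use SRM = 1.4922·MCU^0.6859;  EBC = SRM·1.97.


SRM = 1.4922·39.7^0.6859 = 18.6396
EBC = 18.6396·1.97

36.7201 EBC


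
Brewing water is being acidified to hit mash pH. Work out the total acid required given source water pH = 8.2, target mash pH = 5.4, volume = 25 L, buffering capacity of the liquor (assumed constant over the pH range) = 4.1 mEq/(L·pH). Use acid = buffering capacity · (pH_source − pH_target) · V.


acid = 4.1 · (8.2 − 5.4) · 25

287.0000 mEq


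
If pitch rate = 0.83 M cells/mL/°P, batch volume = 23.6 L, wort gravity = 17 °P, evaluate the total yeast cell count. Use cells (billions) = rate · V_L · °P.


cells = 0.83 · 23.6 · 17

332.9960 billion cells


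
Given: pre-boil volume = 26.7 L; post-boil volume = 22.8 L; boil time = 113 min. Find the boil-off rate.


rate = (V_pre − V_post) / (t_min/60)
rate = (26.7 − 22.8) / (113/60)

2.0708 L/hr


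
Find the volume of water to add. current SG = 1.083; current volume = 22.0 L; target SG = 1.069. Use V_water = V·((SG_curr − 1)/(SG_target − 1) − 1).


V_water = 22.0·((1.083 − 1)/(1.069 − 1) − 1)

4.4638 L


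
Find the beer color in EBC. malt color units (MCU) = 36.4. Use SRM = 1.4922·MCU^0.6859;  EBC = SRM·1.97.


SRM = 1.4922·36.4^0.6859 = 17.5625
EBC = 17.5625·1.97

34.5981 EBC


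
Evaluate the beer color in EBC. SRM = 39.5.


EBC = SRM · 1.97
EBC = 39.5 · 1.97

77.8150 EBC


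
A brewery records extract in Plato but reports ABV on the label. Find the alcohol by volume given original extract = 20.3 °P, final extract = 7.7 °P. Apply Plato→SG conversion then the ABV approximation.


SG = 259/(259 − P);  ABV = (OG − FG)·131.25
OG = 259/(259 − 20.3) = 1.0850
FG = 259/(259 − 7.7) = 1.0306
ABV = (1.0850 − 1.0306)·131.25

7.1404 % ABV


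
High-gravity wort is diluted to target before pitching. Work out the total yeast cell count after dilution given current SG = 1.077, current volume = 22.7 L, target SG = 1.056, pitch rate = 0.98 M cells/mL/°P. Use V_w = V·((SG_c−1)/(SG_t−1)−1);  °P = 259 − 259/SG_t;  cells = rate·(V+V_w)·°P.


V_w = 22.7·((1.077−1)/(1.056−1)−1) = 8.5125
V_final = 22.7 + 8.5125 = 31.2125
°P = 259 − 259/1.056 = 13.7348
cells = 0.98·31.2125·13.7348

420.1250 billion cells


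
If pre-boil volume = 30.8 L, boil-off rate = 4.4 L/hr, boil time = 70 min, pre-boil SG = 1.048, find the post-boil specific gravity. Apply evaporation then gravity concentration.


V_post = V_pre − rate·(t/60);  SG_post = 1 + (SG_pre−1)·V_pre/V_post
V_post = 30.8 − 4.4·(70/60) = 25.6667
SG_post = 1 + (1.048 − 1)·30.8/25.6667

1.0576


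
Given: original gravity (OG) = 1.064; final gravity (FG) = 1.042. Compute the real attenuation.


AA = (OG−FG)/(OG−1)·100;  RA = AA·0.8192
AA = (1.064 − 1.042)/(1.064 − 1)·100 = 34.3750
RA = 34.3750·0.8192

28.1600 %


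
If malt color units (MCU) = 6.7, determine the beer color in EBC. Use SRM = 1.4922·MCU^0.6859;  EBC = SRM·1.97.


SRM = 1.4922·6.7^0.6859 = 5.5009
EBC = 5.5009·1.97

10.8367 EBC


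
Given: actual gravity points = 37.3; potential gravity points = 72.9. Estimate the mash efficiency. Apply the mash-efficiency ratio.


efficiency = actual / potential × 100
efficiency = 37.3 / 72.9 × 100

51.1660 %


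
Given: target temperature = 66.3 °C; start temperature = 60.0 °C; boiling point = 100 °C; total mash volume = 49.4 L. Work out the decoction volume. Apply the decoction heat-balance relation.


V_dec = V_total·(T_target − T_start)/(T_boil − T_start)
V_dec = 49.4·(66.3 − 60.0)/(100 − 60.0)

7.7805 L


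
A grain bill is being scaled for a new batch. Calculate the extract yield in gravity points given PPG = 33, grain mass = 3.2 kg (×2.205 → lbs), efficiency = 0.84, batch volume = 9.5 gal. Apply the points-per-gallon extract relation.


points = lbs × PPG × eff / vol
lbs = 3.2 × 2.205 = 7.0560
points = 7.0560 × 33 × 0.84 / 9.5

20.5887 points


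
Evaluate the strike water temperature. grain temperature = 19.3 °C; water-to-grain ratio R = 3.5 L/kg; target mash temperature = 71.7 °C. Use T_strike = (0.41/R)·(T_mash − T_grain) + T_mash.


T_strike = (0.41/3.5)·(71.7 − 19.3) + 71.7

77.8383 °C


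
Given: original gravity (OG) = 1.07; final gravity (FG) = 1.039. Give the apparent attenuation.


AA = (OG − FG)/(OG − 1) · 100
AA = (1.07 − 1.039)/(1.07 − 1) · 100

44.2857 %


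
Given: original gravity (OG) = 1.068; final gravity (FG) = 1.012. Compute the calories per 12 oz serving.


ABW = (OG−FG)·131.25·0.79/FG;  °P = 259 − 259/SG (for OG→OE and FG→AE);  RE = 0.1808·OE + 0.8192·AE;  Cal = (6.9·ABW + 4·(RE−0.1))·FG·3.55
ABW = (1.068 − 1.012)·131.25·0.79/1.012 = 5.7376
OE = 259 − 259/1.068 = 16.4906 °P
AE = 259 − 259/1.012 = 3.0711 °P
RE = 0.1808·16.4906 + 0.8192·3.0711 = 5.4974 °P
Cal = (6.9·5.7376 + 4·(5.4974−0.1))·1.012·3.55

219.7929 kcal


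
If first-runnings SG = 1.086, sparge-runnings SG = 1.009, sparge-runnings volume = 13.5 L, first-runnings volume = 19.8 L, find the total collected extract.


total = Σ (SG_i − 1)·1000·V_i
first = (1.086 − 1)·1000·19.8 = 1702.8000
sparge = (1.009 − 1)·1000·13.5 = 121.5000
total = 1702.8000 + 121.5000

1824.3000 gravity·L


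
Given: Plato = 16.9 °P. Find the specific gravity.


SG = 259/(259 − P)
SG = 259/(259 − 16.9)

1.0698


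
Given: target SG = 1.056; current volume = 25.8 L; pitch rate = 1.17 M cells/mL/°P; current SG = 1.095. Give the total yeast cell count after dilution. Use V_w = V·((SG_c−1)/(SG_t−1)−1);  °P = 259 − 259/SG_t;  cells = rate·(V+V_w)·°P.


V_w = 25.8·((1.095−1)/(1.056−1)−1) = 17.9679
V_final = 25.8 + 17.9679 = 43.7679
°P = 259 − 259/1.056 = 13.7348
cells = 1.17·43.7679·13.7348

703.3395 billion cells


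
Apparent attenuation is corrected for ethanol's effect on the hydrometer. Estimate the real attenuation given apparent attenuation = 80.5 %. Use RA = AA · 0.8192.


RA = 80.5 · 0.8192

65.9456 %


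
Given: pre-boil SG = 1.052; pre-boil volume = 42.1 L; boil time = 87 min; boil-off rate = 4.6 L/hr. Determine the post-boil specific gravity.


V_post = V_pre − rate·(t/60);  SG_post = 1 + (SG_pre−1)·V_pre/V_post
V_post = 42.1 − 4.6·(87/60) = 35.4300
SG_post = 1 + (1.052 − 1)·42.1/35.4300

1.0618


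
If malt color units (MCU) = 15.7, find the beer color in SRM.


SRM = 1.4922 · MCU^0.6859
SRM = 1.4922 · 15.7^0.6859

9.8649 SRM


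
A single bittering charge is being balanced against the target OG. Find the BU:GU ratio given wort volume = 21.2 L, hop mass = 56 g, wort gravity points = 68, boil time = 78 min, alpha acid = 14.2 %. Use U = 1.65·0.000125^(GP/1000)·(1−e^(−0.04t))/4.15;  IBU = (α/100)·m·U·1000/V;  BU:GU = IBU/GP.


U = 1.65·0.000125^(68/1000)·(1−e^(−0.04·78))/4.15 = 0.2063
IBU = (14.2/100)·56·0.2063·1000/21.2 = 77.3665
BU:GU = 77.3665/68

1.1377


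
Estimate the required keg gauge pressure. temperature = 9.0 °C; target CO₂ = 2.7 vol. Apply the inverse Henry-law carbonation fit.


psi = vols/(0.01821 + 0.09011·e^(−0.04·T)) − 14.695
psi = 2.7/(0.01821 + 0.09011·e^(−0.04·9.0)) − 14.695

18.6064 psi


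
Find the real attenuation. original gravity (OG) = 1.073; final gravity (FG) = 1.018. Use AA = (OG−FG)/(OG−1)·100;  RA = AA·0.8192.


AA = (1.073 − 1.018)/(1.073 − 1)·100 = 75.3425
RA = 75.3425·0.8192

61.7205 %


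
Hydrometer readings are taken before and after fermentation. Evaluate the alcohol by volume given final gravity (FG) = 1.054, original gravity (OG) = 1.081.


ABV = (OG − FG) · 131.25
ABV = (1.081 − 1.054) · 131.25

3.5437 % ABV


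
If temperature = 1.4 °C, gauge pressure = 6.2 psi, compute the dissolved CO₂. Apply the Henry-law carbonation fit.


vols = (P + 14.695)·(0.01821 + 0.09011·e^(−0.04·T))
vols = (6.2 + 14.695)·(0.01821 + 0.09011·e^(−0.04·1.4))

2.1608 volumes


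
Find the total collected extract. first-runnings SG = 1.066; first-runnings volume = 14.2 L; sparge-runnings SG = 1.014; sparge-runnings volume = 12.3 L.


total = Σ (SG_i − 1)·1000·V_i
first = (1.066 − 1)·1000·14.2 = 937.2000
sparge = (1.014 − 1)·1000·12.3 = 172.2000
total = 937.2000 + 172.2000

1109.4000 gravity·L


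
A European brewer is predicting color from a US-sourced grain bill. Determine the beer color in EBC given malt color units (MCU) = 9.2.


SRM = 1.4922·MCU^0.6859;  EBC = SRM·1.97
SRM = 1.4922·9.2^0.6859 = 6.8374
EBC = 6.8374·1.97

13.4696 EBC


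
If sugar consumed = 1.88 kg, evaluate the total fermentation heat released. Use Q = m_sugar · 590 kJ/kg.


Q = 1.88 · 590

1109.2000 kJ


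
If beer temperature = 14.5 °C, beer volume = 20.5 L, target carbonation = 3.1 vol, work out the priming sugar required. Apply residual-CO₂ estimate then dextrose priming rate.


residual = 14.695·(0.01821 + 0.09011·e^(−0.04·T));  sugar = (target − residual)·4.0·V
residual = 14.695·(0.01821 + 0.09011·e^(−0.04·14.5)) = 1.0090
sugar = (3.1 − 1.0090)·4.0·20.5

171.4624 g


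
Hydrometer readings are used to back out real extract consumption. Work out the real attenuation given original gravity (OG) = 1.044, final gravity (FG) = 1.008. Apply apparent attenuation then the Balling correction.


AA = (OG−FG)/(OG−1)·100;  RA = AA·0.8192
AA = (1.044 − 1.008)/(1.044 − 1)·100 = 81.8182
RA = 81.8182·0.8192

67.0255 %


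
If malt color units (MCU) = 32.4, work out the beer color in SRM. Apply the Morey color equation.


SRM = 1.4922 · MCU^0.6859
SRM = 1.4922 · 32.4^0.6859

16.2147 SRM


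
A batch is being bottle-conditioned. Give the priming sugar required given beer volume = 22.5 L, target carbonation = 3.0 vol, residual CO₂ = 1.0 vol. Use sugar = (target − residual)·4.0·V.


sugar = (3.0 − 1.0)·4.0·22.5

180.0000 g


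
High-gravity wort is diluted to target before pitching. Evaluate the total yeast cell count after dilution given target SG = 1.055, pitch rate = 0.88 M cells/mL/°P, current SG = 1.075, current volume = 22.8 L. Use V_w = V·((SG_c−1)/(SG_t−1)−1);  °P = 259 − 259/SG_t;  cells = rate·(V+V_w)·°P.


V_w = 22.8·((1.075−1)/(1.055−1)−1) = 8.2909
V_final = 22.8 + 8.2909 = 31.0909
°P = 259 − 259/1.055 = 13.5024
cells = 0.88·31.0909·13.5024

369.4248 billion cells


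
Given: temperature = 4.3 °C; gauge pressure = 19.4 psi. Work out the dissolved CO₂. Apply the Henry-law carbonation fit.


vols = (P + 14.695)·(0.01821 + 0.09011·e^(−0.04·T))
vols = (19.4 + 14.695)·(0.01821 + 0.09011·e^(−0.04·4.3))

3.2077 volumes


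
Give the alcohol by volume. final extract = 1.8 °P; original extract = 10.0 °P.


SG = 259/(259 − P);  ABV = (OG − FG)·131.25
OG = 259/(259 − 10.0) = 1.0402
FG = 259/(259 − 1.8) = 1.0070
ABV = (1.0402 − 1.0070)·131.25

4.3525 % ABV


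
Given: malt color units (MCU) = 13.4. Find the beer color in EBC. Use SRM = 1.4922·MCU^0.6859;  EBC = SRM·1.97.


SRM = 1.4922·13.4^0.6859 = 8.8493
EBC = 8.8493·1.97

17.4331 EBC


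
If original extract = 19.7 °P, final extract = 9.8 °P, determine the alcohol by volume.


SG = 259/(259 − P);  ABV = (OG − FG)·131.25
OG = 259/(259 − 19.7) = 1.0823
FG = 259/(259 − 9.8) = 1.0393
ABV = (1.0823 − 1.0393)·131.25

5.6434 % ABV


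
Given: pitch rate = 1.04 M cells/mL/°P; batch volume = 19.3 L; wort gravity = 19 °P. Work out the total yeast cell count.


cells (billions) = rate · V_L · °P
cells = 1.04 · 19.3 · 19

381.3680 billion cells


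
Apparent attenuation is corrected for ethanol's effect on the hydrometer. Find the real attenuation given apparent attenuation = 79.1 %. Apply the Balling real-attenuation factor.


RA = AA · 0.8192
RA = 79.1 · 0.8192

64.7987 %


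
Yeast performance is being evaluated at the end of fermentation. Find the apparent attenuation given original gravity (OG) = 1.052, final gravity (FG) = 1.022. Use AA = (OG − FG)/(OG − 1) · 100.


AA = (1.052 − 1.022)/(1.052 − 1) · 100

57.6923 %


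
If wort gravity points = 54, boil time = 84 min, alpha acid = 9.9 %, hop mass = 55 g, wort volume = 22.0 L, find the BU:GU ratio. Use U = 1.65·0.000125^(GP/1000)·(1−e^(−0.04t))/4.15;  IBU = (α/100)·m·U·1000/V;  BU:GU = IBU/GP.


U = 1.65·0.000125^(54/1000)·(1−e^(−0.04·84))/4.15 = 0.2362
IBU = (9.9/100)·55·0.2362·1000/22.0 = 58.4643
BU:GU = 58.4643/54

1.0827


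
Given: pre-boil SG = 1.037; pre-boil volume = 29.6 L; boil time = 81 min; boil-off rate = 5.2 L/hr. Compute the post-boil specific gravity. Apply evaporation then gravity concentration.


V_post = V_pre − rate·(t/60);  SG_post = 1 + (SG_pre−1)·V_pre/V_post
V_post = 29.6 − 5.2·(81/60) = 22.5800
SG_post = 1 + (1.037 − 1)·29.6/22.5800

1.0485


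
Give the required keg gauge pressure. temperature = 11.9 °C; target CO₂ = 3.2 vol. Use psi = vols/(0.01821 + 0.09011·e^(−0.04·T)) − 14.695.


psi = 3.2/(0.01821 + 0.09011·e^(−0.04·11.9)) − 14.695

28.4363 psi


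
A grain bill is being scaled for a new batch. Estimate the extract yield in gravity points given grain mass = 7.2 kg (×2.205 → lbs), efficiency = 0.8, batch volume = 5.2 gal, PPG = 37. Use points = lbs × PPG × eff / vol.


lbs = 7.2 × 2.205 = 15.8760
points = 15.8760 × 37 × 0.8 / 5.2

90.3711 points


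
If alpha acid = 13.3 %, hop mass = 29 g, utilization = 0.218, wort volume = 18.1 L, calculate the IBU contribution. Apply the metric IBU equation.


IBU = (α/100)·mass·U·1000 / V
IBU = (13.3/100)·29·0.218·1000 / 18.1

46.4545 IBU


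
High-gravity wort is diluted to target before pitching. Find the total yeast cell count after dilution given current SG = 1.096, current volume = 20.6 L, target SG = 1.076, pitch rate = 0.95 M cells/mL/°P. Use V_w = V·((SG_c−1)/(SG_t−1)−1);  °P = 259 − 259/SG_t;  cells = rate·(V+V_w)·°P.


V_w = 20.6·((1.096−1)/(1.076−1)−1) = 5.4211
V_final = 20.6 + 5.4211 = 26.0211
°P = 259 − 259/1.076 = 18.2937
cells = 0.95·26.0211·18.2937

452.2198 billion cells


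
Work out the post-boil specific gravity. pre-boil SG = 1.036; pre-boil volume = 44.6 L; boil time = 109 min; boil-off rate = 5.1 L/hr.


V_post = V_pre − rate·(t/60);  SG_post = 1 + (SG_pre−1)·V_pre/V_post
V_post = 44.6 − 5.1·(109/60) = 35.3350
SG_post = 1 + (1.036 − 1)·44.6/35.3350

1.0454


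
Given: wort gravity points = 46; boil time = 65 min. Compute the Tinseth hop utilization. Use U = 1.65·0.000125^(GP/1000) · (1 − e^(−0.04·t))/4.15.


bigness = 1.65·0.000125^(46/1000) = 1.0913
boil_factor = (1 − e^(−0.04·65))/4.15 = 0.2231
U = 1.0913 · 0.2231

0.2434


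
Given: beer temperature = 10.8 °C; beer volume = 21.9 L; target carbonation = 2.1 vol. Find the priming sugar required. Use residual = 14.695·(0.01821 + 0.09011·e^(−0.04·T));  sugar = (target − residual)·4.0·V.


residual = 14.695·(0.01821 + 0.09011·e^(−0.04·10.8)) = 1.1273
sugar = (2.1 − 1.1273)·4.0·21.9

85.2123 g


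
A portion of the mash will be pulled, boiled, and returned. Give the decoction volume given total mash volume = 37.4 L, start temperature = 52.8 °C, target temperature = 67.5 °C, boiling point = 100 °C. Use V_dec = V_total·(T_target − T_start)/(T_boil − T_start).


V_dec = 37.4·(67.5 − 52.8)/(100 − 52.8)

11.6479 L


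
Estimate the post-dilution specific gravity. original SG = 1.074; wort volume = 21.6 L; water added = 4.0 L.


SG_new = 1 + (SG_old − 1)·V_old/(V_old + V_water)
pts = (1.074 − 1)·1000·21.6/(21.6 + 4.0) = 62.4375
SG_new = 1 + 62.4375/1000

1.0624


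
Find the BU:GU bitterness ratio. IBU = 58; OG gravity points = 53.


BU:GU = IBU / OG_points
BU:GU = 58 / 53

1.0943


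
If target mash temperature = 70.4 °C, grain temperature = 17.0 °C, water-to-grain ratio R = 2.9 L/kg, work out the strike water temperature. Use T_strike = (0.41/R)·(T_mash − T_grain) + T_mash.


T_strike = (0.41/2.9)·(70.4 − 17.0) + 70.4

77.9497 °C


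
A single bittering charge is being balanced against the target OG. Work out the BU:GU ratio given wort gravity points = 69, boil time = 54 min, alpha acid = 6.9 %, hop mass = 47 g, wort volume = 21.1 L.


U = 1.65·0.000125^(GP/1000)·(1−e^(−0.04t))/4.15;  IBU = (α/100)·m·U·1000/V;  BU:GU = IBU/GP
U = 1.65·0.000125^(69/1000)·(1−e^(−0.04·54))/4.15 = 0.1892
IBU = (6.9/100)·47·0.1892·1000/21.1 = 29.0784
BU:GU = 29.0784/69

0.4214


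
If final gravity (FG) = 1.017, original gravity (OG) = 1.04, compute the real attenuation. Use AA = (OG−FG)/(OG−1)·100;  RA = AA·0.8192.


AA = (1.04 − 1.017)/(1.04 − 1)·100 = 57.5000
RA = 57.5000·0.8192

47.1040 %


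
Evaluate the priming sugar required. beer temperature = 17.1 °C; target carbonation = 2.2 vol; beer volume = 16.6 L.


residual = 14.695·(0.01821 + 0.09011·e^(−0.04·T));  sugar = (target − residual)·4.0·V
residual = 14.695·(0.01821 + 0.09011·e^(−0.04·17.1)) = 0.9358
sugar = (2.2 − 0.9358)·4.0·16.6

83.9453 g


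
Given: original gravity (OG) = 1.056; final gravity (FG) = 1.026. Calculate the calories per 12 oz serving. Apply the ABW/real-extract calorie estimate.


ABW = (OG−FG)·131.25·0.79/FG;  °P = 259 − 259/SG (for OG→OE and FG→AE);  RE = 0.1808·OE + 0.8192·AE;  Cal = (6.9·ABW + 4·(RE−0.1))·FG·3.55
ABW = (1.056 − 1.026)·131.25·0.79/1.026 = 3.0318
OE = 259 − 259/1.056 = 13.7348 °P
AE = 259 − 259/1.026 = 6.5634 °P
RE = 0.1808·13.7348 + 0.8192·6.5634 = 7.8600 °P
Cal = (6.9·3.0318 + 4·(7.8600−0.1))·1.026·3.55

189.2512 kcal


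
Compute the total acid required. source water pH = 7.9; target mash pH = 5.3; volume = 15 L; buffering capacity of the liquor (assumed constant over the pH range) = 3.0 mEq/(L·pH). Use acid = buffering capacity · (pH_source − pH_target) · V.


acid = 3.0 · (7.9 − 5.3) · 15

117.0000 mEq


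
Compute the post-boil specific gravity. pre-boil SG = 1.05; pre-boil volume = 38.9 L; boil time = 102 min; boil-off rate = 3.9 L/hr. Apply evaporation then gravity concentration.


V_post = V_pre − rate·(t/60);  SG_post = 1 + (SG_pre−1)·V_pre/V_post
V_post = 38.9 − 3.9·(102/60) = 32.2700
SG_post = 1 + (1.05 − 1)·38.9/32.2700

1.0603


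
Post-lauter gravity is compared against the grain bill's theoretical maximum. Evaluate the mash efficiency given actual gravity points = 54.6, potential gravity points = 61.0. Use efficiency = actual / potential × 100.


efficiency = 54.6 / 61.0 × 100

89.5082 %


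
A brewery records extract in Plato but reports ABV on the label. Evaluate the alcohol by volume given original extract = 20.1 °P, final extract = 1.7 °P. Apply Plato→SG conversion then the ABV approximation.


SG = 259/(259 − P);  ABV = (OG − FG)·131.25
OG = 259/(259 − 20.1) = 1.0841
FG = 259/(259 − 1.7) = 1.0066
ABV = (1.0841 − 1.0066)·131.25

10.1756 % ABV


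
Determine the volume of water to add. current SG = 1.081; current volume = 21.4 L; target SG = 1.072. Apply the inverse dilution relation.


V_water = V·((SG_curr − 1)/(SG_target − 1) − 1)
V_water = 21.4·((1.081 − 1)/(1.072 − 1) − 1)

2.6750 L


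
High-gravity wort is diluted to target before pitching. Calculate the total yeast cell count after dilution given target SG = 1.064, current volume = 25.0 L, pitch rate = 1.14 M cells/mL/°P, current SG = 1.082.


V_w = V·((SG_c−1)/(SG_t−1)−1);  °P = 259 − 259/SG_t;  cells = rate·(V+V_w)·°P
V_w = 25.0·((1.082−1)/(1.064−1)−1) = 7.0312
V_final = 25.0 + 7.0312 = 32.0312
°P = 259 − 259/1.064 = 15.5789
cells = 1.14·32.0312·15.5789

568.8750 billion cells


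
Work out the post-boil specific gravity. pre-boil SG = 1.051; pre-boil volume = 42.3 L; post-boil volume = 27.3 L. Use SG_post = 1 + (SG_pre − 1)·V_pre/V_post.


pts_pre = (1.051 − 1)·1000 = 51.0000
pts_post = 51.0000·42.3/27.3 = 79.0220
SG_post = 1 + 79.0220/1000

1.0790


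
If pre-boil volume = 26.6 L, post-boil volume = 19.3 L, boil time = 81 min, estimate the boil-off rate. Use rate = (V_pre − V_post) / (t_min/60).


rate = (26.6 − 19.3) / (81/60)

5.4074 L/hr


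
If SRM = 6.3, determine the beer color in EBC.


EBC = SRM · 1.97
EBC = 6.3 · 1.97

12.4110 EBC


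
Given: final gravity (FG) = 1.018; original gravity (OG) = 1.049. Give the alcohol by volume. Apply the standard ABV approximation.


ABV = (OG − FG) · 131.25
ABV = (1.049 − 1.018) · 131.25

4.0687 % ABV


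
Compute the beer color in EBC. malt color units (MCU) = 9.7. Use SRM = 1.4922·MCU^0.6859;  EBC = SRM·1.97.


SRM = 1.4922·9.7^0.6859 = 7.0901
EBC = 7.0901·1.97

13.9675 EBC


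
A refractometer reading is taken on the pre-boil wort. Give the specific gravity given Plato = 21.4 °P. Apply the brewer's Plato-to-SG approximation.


SG = 259/(259 − P)
SG = 259/(259 − 21.4)

1.0901


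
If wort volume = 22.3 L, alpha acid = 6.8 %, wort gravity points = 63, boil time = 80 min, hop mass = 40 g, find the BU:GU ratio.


U = 1.65·0.000125^(GP/1000)·(1−e^(−0.04t))/4.15;  IBU = (α/100)·m·U·1000/V;  BU:GU = IBU/GP
U = 1.65·0.000125^(63/1000)·(1−e^(−0.04·80))/4.15 = 0.2165
IBU = (6.8/100)·40·0.2165·1000/22.3 = 26.4078
BU:GU = 26.4078/63

0.4192


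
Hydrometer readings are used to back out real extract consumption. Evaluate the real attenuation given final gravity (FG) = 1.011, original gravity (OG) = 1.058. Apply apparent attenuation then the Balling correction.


AA = (OG−FG)/(OG−1)·100;  RA = AA·0.8192
AA = (1.058 − 1.011)/(1.058 − 1)·100 = 81.0345
RA = 81.0345·0.8192

66.3834 %


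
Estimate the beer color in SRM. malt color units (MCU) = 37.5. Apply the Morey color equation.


SRM = 1.4922 · MCU^0.6859
SRM = 1.4922 · 37.5^0.6859

17.9248 SRM


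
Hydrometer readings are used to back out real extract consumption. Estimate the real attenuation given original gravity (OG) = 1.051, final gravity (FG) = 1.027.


AA = (OG−FG)/(OG−1)·100;  RA = AA·0.8192
AA = (1.051 − 1.027)/(1.051 − 1)·100 = 47.0588
RA = 47.0588·0.8192

38.5506 %


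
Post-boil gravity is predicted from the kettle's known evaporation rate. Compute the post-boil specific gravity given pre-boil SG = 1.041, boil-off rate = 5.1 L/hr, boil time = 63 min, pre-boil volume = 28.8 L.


V_post = V_pre − rate·(t/60);  SG_post = 1 + (SG_pre−1)·V_pre/V_post
V_post = 28.8 − 5.1·(63/60) = 23.4450
SG_post = 1 + (1.041 − 1)·28.8/23.4450

1.0504


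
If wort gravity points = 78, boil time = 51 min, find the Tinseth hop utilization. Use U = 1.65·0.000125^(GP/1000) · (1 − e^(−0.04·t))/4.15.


bigness = 1.65·0.000125^(78/1000) = 0.8185
boil_factor = (1 − e^(−0.04·51))/4.15 = 0.2096
U = 0.8185 · 0.2096

0.1716


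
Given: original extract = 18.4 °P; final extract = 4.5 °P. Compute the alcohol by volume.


SG = 259/(259 − P);  ABV = (OG − FG)·131.25
OG = 259/(259 − 18.4) = 1.0765
FG = 259/(259 − 4.5) = 1.0177
ABV = (1.0765 − 1.0177)·131.25

7.7167 % ABV


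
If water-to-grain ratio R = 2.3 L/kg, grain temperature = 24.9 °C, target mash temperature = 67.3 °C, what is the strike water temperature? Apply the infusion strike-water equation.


T_strike = (0.41/R)·(T_mash − T_grain) + T_mash
T_strike = (0.41/2.3)·(67.3 − 24.9) + 67.3

74.8583 °C


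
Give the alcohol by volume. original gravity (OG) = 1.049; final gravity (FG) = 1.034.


ABV = (OG − FG) · 131.25
ABV = (1.049 − 1.034) · 131.25

1.9687 % ABV


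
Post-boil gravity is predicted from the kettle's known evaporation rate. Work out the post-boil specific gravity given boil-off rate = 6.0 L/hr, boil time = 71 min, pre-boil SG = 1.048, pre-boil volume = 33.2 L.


V_post = V_pre − rate·(t/60);  SG_post = 1 + (SG_pre−1)·V_pre/V_post
V_post = 33.2 − 6.0·(71/60) = 26.1000
SG_post = 1 + (1.048 − 1)·33.2/26.1000

1.0611


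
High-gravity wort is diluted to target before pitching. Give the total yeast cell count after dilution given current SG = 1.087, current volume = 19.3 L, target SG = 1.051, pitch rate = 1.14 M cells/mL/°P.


V_w = V·((SG_c−1)/(SG_t−1)−1);  °P = 259 − 259/SG_t;  cells = rate·(V+V_w)·°P
V_w = 19.3·((1.087−1)/(1.051−1)−1) = 13.6235
V_final = 19.3 + 13.6235 = 32.9235
°P = 259 − 259/1.051 = 12.5680
cells = 1.14·32.9235·12.5680

471.7137 billion cells


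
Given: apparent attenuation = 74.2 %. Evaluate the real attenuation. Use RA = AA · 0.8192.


RA = 74.2 · 0.8192

60.7846 %


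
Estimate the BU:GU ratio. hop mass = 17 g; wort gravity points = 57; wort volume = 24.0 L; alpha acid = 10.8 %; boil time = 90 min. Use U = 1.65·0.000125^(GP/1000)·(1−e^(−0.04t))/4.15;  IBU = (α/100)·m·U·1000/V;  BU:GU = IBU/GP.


U = 1.65·0.000125^(57/1000)·(1−e^(−0.04·90))/4.15 = 0.2317
IBU = (10.8/100)·17·0.2317·1000/24.0 = 17.7251
BU:GU = 17.7251/57

0.3110


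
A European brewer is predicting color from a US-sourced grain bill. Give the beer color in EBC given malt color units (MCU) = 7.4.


SRM = 1.4922·MCU^0.6859;  EBC = SRM·1.97
SRM = 1.4922·7.4^0.6859 = 5.8889
EBC = 5.8889·1.97

11.6011 EBC


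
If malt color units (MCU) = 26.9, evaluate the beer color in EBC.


SRM = 1.4922·MCU^0.6859;  EBC = SRM·1.97
SRM = 1.4922·26.9^0.6859 = 14.2723
EBC = 14.2723·1.97

28.1164 EBC


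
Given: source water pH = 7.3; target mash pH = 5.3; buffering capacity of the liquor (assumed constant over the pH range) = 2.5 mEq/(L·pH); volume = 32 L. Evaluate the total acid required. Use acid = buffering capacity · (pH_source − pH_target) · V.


acid = 2.5 · (7.3 − 5.3) · 32

160.0000 mEq


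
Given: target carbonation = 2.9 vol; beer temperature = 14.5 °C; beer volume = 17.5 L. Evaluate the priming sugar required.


residual = 14.695·(0.01821 + 0.09011·e^(−0.04·T));  sugar = (target − residual)·4.0·V
residual = 14.695·(0.01821 + 0.09011·e^(−0.04·14.5)) = 1.0090
sugar = (2.9 − 1.0090)·4.0·17.5

132.3704 g


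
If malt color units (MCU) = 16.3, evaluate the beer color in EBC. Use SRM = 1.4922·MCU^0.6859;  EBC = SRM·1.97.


SRM = 1.4922·16.3^0.6859 = 10.1220
EBC = 10.1220·1.97

19.9403 EBC


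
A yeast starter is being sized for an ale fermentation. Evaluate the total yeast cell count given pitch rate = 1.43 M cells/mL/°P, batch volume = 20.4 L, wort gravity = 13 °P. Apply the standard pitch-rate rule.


cells (billions) = rate · V_L · °P
cells = 1.43 · 20.4 · 13

379.2360 billion cells


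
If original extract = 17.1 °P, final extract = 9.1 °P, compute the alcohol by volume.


SG = 259/(259 − P);  ABV = (OG − FG)·131.25
OG = 259/(259 − 17.1) = 1.0707
FG = 259/(259 − 9.1) = 1.0364
ABV = (1.0707 − 1.0364)·131.25

4.4987 % ABV


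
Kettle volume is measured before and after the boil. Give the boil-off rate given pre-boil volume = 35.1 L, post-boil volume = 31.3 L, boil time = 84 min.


rate = (V_pre − V_post) / (t_min/60)
rate = (35.1 − 31.3) / (84/60)

2.7143 L/hr


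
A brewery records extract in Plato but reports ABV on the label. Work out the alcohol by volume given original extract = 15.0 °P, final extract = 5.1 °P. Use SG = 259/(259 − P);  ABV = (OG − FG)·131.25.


OG = 259/(259 − 15.0) = 1.0615
FG = 259/(259 − 5.1) = 1.0201
ABV = (1.0615 − 1.0201)·131.25

5.4323 % ABV


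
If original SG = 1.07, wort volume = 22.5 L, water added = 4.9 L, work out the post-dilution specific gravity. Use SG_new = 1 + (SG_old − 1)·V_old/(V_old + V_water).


pts = (1.07 − 1)·1000·22.5/(22.5 + 4.9) = 57.4818
SG_new = 1 + 57.4818/1000

1.0575


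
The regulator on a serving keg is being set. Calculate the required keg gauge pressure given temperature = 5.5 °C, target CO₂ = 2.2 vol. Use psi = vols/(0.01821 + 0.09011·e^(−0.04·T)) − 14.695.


psi = 2.2/(0.01821 + 0.09011·e^(−0.04·5.5)) − 14.695

9.6077 psi


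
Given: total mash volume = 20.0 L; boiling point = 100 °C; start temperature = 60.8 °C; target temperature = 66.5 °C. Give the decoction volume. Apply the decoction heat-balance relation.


V_dec = V_total·(T_target − T_start)/(T_boil − T_start)
V_dec = 20.0·(66.5 − 60.8)/(100 − 60.8)

2.9082 L


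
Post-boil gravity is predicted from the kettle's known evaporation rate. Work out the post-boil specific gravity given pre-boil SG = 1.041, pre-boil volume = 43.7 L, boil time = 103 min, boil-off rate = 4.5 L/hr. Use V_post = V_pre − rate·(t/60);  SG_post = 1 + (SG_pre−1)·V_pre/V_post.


V_post = 43.7 − 4.5·(103/60) = 35.9750
SG_post = 1 + (1.041 − 1)·43.7/35.9750

1.0498


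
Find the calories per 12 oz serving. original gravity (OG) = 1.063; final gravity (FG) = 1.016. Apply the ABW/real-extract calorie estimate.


ABW = (OG−FG)·131.25·0.79/FG;  °P = 259 − 259/SG (for OG→OE and FG→AE);  RE = 0.1808·OE + 0.8192·AE;  Cal = (6.9·ABW + 4·(RE−0.1))·FG·3.55
ABW = (1.063 − 1.016)·131.25·0.79/1.016 = 4.7966
OE = 259 − 259/1.063 = 15.3500 °P
AE = 259 − 259/1.016 = 4.0787 °P
RE = 0.1808·15.3500 + 0.8192·4.0787 = 6.1166 °P
Cal = (6.9·4.7966 + 4·(6.1166−0.1))·1.016·3.55

206.1741 kcal


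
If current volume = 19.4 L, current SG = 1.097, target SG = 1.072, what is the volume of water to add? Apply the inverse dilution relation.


V_water = V·((SG_curr − 1)/(SG_target − 1) − 1)
V_water = 19.4·((1.097 − 1)/(1.072 − 1) − 1)

6.7361 L


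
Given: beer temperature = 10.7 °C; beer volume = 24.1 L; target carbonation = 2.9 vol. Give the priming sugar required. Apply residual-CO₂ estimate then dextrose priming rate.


residual = 14.695·(0.01821 + 0.09011·e^(−0.04·T));  sugar = (target − residual)·4.0·V
residual = 14.695·(0.01821 + 0.09011·e^(−0.04·10.7)) = 1.1307
sugar = (2.9 − 1.1307)·4.0·24.1

170.5603 g


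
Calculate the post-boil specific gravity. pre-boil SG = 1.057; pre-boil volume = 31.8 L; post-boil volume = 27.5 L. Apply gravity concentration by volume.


SG_post = 1 + (SG_pre − 1)·V_pre/V_post
pts_pre = (1.057 − 1)·1000 = 57.0000
pts_post = 57.0000·31.8/27.5 = 65.9127
SG_post = 1 + 65.9127/1000

1.0659


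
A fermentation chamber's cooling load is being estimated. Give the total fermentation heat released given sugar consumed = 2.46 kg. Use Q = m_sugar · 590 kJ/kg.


Q = 2.46 · 590

1451.4000 kJ


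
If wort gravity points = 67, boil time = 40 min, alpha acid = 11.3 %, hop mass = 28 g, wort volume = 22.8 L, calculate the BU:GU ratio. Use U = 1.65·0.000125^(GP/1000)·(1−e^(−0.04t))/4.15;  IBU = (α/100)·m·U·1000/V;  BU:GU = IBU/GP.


U = 1.65·0.000125^(67/1000)·(1−e^(−0.04·40))/4.15 = 0.1738
IBU = (11.3/100)·28·0.1738·1000/22.8 = 24.1151
BU:GU = 24.1151/67

0.3599


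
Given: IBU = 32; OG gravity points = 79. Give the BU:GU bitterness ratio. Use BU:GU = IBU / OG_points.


BU:GU = 32 / 79

0.4051


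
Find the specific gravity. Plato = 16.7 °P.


SG = 259/(259 − P)
SG = 259/(259 − 16.7)

1.0689


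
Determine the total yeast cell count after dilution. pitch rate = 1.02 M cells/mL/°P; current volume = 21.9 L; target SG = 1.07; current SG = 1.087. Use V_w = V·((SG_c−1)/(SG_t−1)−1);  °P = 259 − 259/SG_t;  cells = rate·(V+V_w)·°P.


V_w = 21.9·((1.087−1)/(1.07−1)−1) = 5.3186
V_final = 21.9 + 5.3186 = 27.2186
°P = 259 − 259/1.07 = 16.9439
cells = 1.02·27.2186·16.9439

470.4132 billion cells


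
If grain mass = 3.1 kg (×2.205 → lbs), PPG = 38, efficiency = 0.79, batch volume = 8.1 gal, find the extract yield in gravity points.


points = lbs × PPG × eff / vol
lbs = 3.1 × 2.205 = 6.8355
points = 6.8355 × 38 × 0.79 / 8.1

25.3335 points


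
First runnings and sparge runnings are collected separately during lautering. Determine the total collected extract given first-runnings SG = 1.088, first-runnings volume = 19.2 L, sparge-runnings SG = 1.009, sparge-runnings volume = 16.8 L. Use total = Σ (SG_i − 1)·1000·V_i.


first = (1.088 − 1)·1000·19.2 = 1689.6000
sparge = (1.009 − 1)·1000·16.8 = 151.2000
total = 1689.6000 + 151.2000

1840.8000 gravity·L


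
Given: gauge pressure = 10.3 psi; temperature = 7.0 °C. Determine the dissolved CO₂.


vols = (P + 14.695)·(0.01821 + 0.09011·e^(−0.04·T))
vols = (10.3 + 14.695)·(0.01821 + 0.09011·e^(−0.04·7.0))

2.1574 volumes


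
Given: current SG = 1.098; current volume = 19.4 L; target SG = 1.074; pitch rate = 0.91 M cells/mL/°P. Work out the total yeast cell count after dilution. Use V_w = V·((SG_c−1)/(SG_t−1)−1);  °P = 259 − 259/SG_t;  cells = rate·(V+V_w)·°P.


V_w = 19.4·((1.098−1)/(1.074−1)−1) = 6.2919
V_final = 19.4 + 6.2919 = 25.6919
°P = 259 − 259/1.074 = 17.8454
cells = 0.91·25.6919·17.8454

417.2196 billion cells


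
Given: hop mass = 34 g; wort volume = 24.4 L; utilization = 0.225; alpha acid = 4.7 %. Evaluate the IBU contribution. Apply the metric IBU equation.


IBU = (α/100)·mass·U·1000 / V
IBU = (4.7/100)·34·0.225·1000 / 24.4

14.7357 IBU


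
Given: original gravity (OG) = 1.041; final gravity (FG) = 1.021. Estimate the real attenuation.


AA = (OG−FG)/(OG−1)·100;  RA = AA·0.8192
AA = (1.041 − 1.021)/(1.041 − 1)·100 = 48.7805
RA = 48.7805·0.8192

39.9610 %


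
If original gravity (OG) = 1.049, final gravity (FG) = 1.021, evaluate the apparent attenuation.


AA = (OG − FG)/(OG − 1) · 100
AA = (1.049 − 1.021)/(1.049 − 1) · 100

57.1429 %


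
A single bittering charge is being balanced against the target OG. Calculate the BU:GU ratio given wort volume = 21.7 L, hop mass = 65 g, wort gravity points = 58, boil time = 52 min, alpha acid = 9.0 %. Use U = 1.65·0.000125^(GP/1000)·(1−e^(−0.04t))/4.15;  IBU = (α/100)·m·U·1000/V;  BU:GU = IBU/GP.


U = 1.65·0.000125^(58/1000)·(1−e^(−0.04·52))/4.15 = 0.2066
IBU = (9.0/100)·65·0.2066·1000/21.7 = 55.6923
BU:GU = 55.6923/58

0.9602


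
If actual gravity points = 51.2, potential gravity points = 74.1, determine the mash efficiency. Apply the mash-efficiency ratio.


efficiency = actual / potential × 100
efficiency = 51.2 / 74.1 × 100

69.0958 %


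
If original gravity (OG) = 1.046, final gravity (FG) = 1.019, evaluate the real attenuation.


AA = (OG−FG)/(OG−1)·100;  RA = AA·0.8192
AA = (1.046 − 1.019)/(1.046 − 1)·100 = 58.6957
RA = 58.6957·0.8192

48.0835 %


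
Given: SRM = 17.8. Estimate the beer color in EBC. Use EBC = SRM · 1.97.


EBC = 17.8 · 1.97

35.0660 EBC


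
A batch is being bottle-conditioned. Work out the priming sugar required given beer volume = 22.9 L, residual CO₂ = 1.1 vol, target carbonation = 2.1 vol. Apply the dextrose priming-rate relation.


sugar = (target − residual)·4.0·V
sugar = (2.1 − 1.1)·4.0·22.9

91.6000 g


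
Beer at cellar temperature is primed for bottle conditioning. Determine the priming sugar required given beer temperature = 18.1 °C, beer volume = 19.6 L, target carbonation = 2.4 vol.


residual = 14.695·(0.01821 + 0.09011·e^(−0.04·T));  sugar = (target − residual)·4.0·V
residual = 14.695·(0.01821 + 0.09011·e^(−0.04·18.1)) = 0.9096
sugar = (2.4 − 0.9096)·4.0·19.6

116.8502 g


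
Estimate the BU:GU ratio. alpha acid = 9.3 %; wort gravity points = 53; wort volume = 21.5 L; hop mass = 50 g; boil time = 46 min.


U = 1.65·0.000125^(GP/1000)·(1−e^(−0.04t))/4.15;  IBU = (α/100)·m·U·1000/V;  BU:GU = IBU/GP
U = 1.65·0.000125^(53/1000)·(1−e^(−0.04·46))/4.15 = 0.2077
IBU = (9.3/100)·50·0.2077·1000/21.5 = 44.9238
BU:GU = 44.9238/53

0.8476


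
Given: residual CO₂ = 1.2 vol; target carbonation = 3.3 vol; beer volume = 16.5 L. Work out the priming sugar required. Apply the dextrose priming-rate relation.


sugar = (target − residual)·4.0·V
sugar = (3.3 − 1.2)·4.0·16.5

138.6000 g


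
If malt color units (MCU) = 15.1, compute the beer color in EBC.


SRM = 1.4922·MCU^0.6859;  EBC = SRM·1.97
SRM = 1.4922·15.1^0.6859 = 9.6048
EBC = 9.6048·1.97

18.9214 EBC


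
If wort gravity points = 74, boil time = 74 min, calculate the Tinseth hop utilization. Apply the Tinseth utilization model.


U = 1.65·0.000125^(GP/1000) · (1 − e^(−0.04·t))/4.15
bigness = 1.65·0.000125^(74/1000) = 0.8485
boil_factor = (1 − e^(−0.04·74))/4.15 = 0.2285
U = 0.8485 · 0.2285

0.1939


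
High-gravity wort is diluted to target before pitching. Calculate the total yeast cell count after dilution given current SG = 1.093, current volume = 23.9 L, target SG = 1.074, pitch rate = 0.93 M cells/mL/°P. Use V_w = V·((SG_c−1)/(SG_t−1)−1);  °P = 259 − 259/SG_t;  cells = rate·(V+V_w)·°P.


V_w = 23.9·((1.093−1)/(1.074−1)−1) = 6.1365
V_final = 23.9 + 6.1365 = 30.0365
°P = 259 − 259/1.074 = 17.8454
cells = 0.93·30.0365·17.8454

498.4932 billion cells


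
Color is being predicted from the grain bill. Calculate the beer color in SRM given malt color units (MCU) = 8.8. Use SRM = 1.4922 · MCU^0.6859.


SRM = 1.4922 · 8.8^0.6859

6.6320 SRM
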